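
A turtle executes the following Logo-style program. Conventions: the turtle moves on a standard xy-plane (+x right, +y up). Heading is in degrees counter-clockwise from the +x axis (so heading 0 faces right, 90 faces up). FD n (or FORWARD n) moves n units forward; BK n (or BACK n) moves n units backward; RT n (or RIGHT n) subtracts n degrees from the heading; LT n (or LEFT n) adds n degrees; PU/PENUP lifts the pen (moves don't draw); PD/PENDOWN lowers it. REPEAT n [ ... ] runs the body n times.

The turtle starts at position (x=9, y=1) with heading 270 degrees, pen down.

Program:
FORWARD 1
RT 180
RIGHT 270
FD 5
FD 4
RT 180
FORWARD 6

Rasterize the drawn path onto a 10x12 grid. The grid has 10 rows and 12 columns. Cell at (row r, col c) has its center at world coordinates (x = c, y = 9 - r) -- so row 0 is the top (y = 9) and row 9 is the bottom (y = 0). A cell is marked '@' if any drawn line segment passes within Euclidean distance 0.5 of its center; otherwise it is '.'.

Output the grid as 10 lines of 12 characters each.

Segment 0: (9,1) -> (9,0)
Segment 1: (9,0) -> (4,-0)
Segment 2: (4,-0) -> (0,-0)
Segment 3: (0,-0) -> (6,0)

Answer: ............
............
............
............
............
............
............
............
.........@..
@@@@@@@@@@..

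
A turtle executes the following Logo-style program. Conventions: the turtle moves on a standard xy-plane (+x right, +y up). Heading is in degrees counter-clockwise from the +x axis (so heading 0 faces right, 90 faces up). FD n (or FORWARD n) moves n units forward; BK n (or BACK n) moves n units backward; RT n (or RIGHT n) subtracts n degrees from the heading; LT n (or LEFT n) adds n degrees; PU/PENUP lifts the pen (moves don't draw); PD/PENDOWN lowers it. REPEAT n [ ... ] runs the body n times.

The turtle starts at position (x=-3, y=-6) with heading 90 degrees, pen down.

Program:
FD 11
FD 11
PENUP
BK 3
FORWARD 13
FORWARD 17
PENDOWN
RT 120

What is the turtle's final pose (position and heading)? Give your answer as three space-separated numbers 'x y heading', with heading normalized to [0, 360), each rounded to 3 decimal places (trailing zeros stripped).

Answer: -3 43 330

Derivation:
Executing turtle program step by step:
Start: pos=(-3,-6), heading=90, pen down
FD 11: (-3,-6) -> (-3,5) [heading=90, draw]
FD 11: (-3,5) -> (-3,16) [heading=90, draw]
PU: pen up
BK 3: (-3,16) -> (-3,13) [heading=90, move]
FD 13: (-3,13) -> (-3,26) [heading=90, move]
FD 17: (-3,26) -> (-3,43) [heading=90, move]
PD: pen down
RT 120: heading 90 -> 330
Final: pos=(-3,43), heading=330, 2 segment(s) drawn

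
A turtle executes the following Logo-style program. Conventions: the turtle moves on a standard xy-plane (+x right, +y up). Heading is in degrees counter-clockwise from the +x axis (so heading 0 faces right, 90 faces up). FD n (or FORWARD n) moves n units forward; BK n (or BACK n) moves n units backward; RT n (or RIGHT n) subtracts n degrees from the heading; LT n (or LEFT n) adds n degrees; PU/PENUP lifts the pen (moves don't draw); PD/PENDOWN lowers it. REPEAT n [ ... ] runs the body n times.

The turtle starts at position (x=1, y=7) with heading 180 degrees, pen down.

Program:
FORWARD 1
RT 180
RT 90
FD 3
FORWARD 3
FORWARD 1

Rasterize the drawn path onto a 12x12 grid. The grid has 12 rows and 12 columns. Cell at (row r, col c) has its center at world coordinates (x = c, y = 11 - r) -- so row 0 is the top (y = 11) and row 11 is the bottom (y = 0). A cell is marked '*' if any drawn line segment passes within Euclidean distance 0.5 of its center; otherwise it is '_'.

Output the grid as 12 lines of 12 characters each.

Answer: ____________
____________
____________
____________
**__________
*___________
*___________
*___________
*___________
*___________
*___________
*___________

Derivation:
Segment 0: (1,7) -> (0,7)
Segment 1: (0,7) -> (0,4)
Segment 2: (0,4) -> (0,1)
Segment 3: (0,1) -> (0,0)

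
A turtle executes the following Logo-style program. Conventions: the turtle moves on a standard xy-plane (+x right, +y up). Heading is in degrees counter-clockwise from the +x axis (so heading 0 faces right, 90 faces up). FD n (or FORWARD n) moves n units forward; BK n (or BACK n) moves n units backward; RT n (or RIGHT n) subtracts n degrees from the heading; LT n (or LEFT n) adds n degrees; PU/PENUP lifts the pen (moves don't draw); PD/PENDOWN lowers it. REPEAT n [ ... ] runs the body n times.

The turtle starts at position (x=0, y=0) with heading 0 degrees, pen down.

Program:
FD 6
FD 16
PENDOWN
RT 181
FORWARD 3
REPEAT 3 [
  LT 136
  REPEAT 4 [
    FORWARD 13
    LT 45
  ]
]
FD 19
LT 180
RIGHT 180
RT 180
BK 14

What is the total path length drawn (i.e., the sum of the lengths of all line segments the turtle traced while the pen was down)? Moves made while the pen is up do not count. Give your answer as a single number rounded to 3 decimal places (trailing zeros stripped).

Executing turtle program step by step:
Start: pos=(0,0), heading=0, pen down
FD 6: (0,0) -> (6,0) [heading=0, draw]
FD 16: (6,0) -> (22,0) [heading=0, draw]
PD: pen down
RT 181: heading 0 -> 179
FD 3: (22,0) -> (19,0.052) [heading=179, draw]
REPEAT 3 [
  -- iteration 1/3 --
  LT 136: heading 179 -> 315
  REPEAT 4 [
    -- iteration 1/4 --
    FD 13: (19,0.052) -> (28.193,-9.14) [heading=315, draw]
    LT 45: heading 315 -> 0
    -- iteration 2/4 --
    FD 13: (28.193,-9.14) -> (41.193,-9.14) [heading=0, draw]
    LT 45: heading 0 -> 45
    -- iteration 3/4 --
    FD 13: (41.193,-9.14) -> (50.385,0.052) [heading=45, draw]
    LT 45: heading 45 -> 90
    -- iteration 4/4 --
    FD 13: (50.385,0.052) -> (50.385,13.052) [heading=90, draw]
    LT 45: heading 90 -> 135
  ]
  -- iteration 2/3 --
  LT 136: heading 135 -> 271
  REPEAT 4 [
    -- iteration 1/4 --
    FD 13: (50.385,13.052) -> (50.612,0.054) [heading=271, draw]
    LT 45: heading 271 -> 316
    -- iteration 2/4 --
    FD 13: (50.612,0.054) -> (59.964,-8.976) [heading=316, draw]
    LT 45: heading 316 -> 1
    -- iteration 3/4 --
    FD 13: (59.964,-8.976) -> (72.962,-8.749) [heading=1, draw]
    LT 45: heading 1 -> 46
    -- iteration 4/4 --
    FD 13: (72.962,-8.749) -> (81.992,0.602) [heading=46, draw]
    LT 45: heading 46 -> 91
  ]
  -- iteration 3/3 --
  LT 136: heading 91 -> 227
  REPEAT 4 [
    -- iteration 1/4 --
    FD 13: (81.992,0.602) -> (73.126,-8.906) [heading=227, draw]
    LT 45: heading 227 -> 272
    -- iteration 2/4 --
    FD 13: (73.126,-8.906) -> (73.58,-21.898) [heading=272, draw]
    LT 45: heading 272 -> 317
    -- iteration 3/4 --
    FD 13: (73.58,-21.898) -> (83.087,-30.764) [heading=317, draw]
    LT 45: heading 317 -> 2
    -- iteration 4/4 --
    FD 13: (83.087,-30.764) -> (96.08,-30.31) [heading=2, draw]
    LT 45: heading 2 -> 47
  ]
]
FD 19: (96.08,-30.31) -> (109.037,-16.414) [heading=47, draw]
LT 180: heading 47 -> 227
RT 180: heading 227 -> 47
RT 180: heading 47 -> 227
BK 14: (109.037,-16.414) -> (118.585,-6.175) [heading=227, draw]
Final: pos=(118.585,-6.175), heading=227, 17 segment(s) drawn

Segment lengths:
  seg 1: (0,0) -> (6,0), length = 6
  seg 2: (6,0) -> (22,0), length = 16
  seg 3: (22,0) -> (19,0.052), length = 3
  seg 4: (19,0.052) -> (28.193,-9.14), length = 13
  seg 5: (28.193,-9.14) -> (41.193,-9.14), length = 13
  seg 6: (41.193,-9.14) -> (50.385,0.052), length = 13
  seg 7: (50.385,0.052) -> (50.385,13.052), length = 13
  seg 8: (50.385,13.052) -> (50.612,0.054), length = 13
  seg 9: (50.612,0.054) -> (59.964,-8.976), length = 13
  seg 10: (59.964,-8.976) -> (72.962,-8.749), length = 13
  seg 11: (72.962,-8.749) -> (81.992,0.602), length = 13
  seg 12: (81.992,0.602) -> (73.126,-8.906), length = 13
  seg 13: (73.126,-8.906) -> (73.58,-21.898), length = 13
  seg 14: (73.58,-21.898) -> (83.087,-30.764), length = 13
  seg 15: (83.087,-30.764) -> (96.08,-30.31), length = 13
  seg 16: (96.08,-30.31) -> (109.037,-16.414), length = 19
  seg 17: (109.037,-16.414) -> (118.585,-6.175), length = 14
Total = 214

Answer: 214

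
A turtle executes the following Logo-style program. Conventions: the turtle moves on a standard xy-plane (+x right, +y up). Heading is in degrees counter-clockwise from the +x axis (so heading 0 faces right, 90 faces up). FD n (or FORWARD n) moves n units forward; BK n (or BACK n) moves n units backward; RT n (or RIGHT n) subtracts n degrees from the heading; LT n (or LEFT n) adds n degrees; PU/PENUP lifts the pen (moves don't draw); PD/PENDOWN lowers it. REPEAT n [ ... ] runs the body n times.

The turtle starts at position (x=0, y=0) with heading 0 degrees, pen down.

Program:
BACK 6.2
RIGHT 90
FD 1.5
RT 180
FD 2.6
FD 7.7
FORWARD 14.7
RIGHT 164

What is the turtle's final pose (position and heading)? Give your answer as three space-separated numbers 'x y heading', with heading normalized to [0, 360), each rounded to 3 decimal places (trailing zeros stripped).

Executing turtle program step by step:
Start: pos=(0,0), heading=0, pen down
BK 6.2: (0,0) -> (-6.2,0) [heading=0, draw]
RT 90: heading 0 -> 270
FD 1.5: (-6.2,0) -> (-6.2,-1.5) [heading=270, draw]
RT 180: heading 270 -> 90
FD 2.6: (-6.2,-1.5) -> (-6.2,1.1) [heading=90, draw]
FD 7.7: (-6.2,1.1) -> (-6.2,8.8) [heading=90, draw]
FD 14.7: (-6.2,8.8) -> (-6.2,23.5) [heading=90, draw]
RT 164: heading 90 -> 286
Final: pos=(-6.2,23.5), heading=286, 5 segment(s) drawn

Answer: -6.2 23.5 286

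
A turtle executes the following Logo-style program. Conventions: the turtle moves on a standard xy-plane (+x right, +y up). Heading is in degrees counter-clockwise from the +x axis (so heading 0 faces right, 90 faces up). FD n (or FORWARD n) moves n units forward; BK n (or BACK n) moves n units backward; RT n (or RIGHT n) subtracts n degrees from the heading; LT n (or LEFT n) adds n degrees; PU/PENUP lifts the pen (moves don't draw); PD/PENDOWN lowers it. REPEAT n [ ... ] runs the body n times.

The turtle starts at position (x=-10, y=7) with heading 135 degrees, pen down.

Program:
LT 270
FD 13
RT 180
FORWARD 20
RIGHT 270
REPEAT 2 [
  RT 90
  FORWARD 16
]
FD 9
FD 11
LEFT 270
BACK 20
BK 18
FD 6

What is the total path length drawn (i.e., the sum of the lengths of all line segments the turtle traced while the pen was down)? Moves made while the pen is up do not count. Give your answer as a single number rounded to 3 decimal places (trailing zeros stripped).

Executing turtle program step by step:
Start: pos=(-10,7), heading=135, pen down
LT 270: heading 135 -> 45
FD 13: (-10,7) -> (-0.808,16.192) [heading=45, draw]
RT 180: heading 45 -> 225
FD 20: (-0.808,16.192) -> (-14.95,2.05) [heading=225, draw]
RT 270: heading 225 -> 315
REPEAT 2 [
  -- iteration 1/2 --
  RT 90: heading 315 -> 225
  FD 16: (-14.95,2.05) -> (-26.263,-9.263) [heading=225, draw]
  -- iteration 2/2 --
  RT 90: heading 225 -> 135
  FD 16: (-26.263,-9.263) -> (-37.577,2.05) [heading=135, draw]
]
FD 9: (-37.577,2.05) -> (-43.941,8.414) [heading=135, draw]
FD 11: (-43.941,8.414) -> (-51.719,16.192) [heading=135, draw]
LT 270: heading 135 -> 45
BK 20: (-51.719,16.192) -> (-65.861,2.05) [heading=45, draw]
BK 18: (-65.861,2.05) -> (-78.589,-10.678) [heading=45, draw]
FD 6: (-78.589,-10.678) -> (-74.347,-6.435) [heading=45, draw]
Final: pos=(-74.347,-6.435), heading=45, 9 segment(s) drawn

Segment lengths:
  seg 1: (-10,7) -> (-0.808,16.192), length = 13
  seg 2: (-0.808,16.192) -> (-14.95,2.05), length = 20
  seg 3: (-14.95,2.05) -> (-26.263,-9.263), length = 16
  seg 4: (-26.263,-9.263) -> (-37.577,2.05), length = 16
  seg 5: (-37.577,2.05) -> (-43.941,8.414), length = 9
  seg 6: (-43.941,8.414) -> (-51.719,16.192), length = 11
  seg 7: (-51.719,16.192) -> (-65.861,2.05), length = 20
  seg 8: (-65.861,2.05) -> (-78.589,-10.678), length = 18
  seg 9: (-78.589,-10.678) -> (-74.347,-6.435), length = 6
Total = 129

Answer: 129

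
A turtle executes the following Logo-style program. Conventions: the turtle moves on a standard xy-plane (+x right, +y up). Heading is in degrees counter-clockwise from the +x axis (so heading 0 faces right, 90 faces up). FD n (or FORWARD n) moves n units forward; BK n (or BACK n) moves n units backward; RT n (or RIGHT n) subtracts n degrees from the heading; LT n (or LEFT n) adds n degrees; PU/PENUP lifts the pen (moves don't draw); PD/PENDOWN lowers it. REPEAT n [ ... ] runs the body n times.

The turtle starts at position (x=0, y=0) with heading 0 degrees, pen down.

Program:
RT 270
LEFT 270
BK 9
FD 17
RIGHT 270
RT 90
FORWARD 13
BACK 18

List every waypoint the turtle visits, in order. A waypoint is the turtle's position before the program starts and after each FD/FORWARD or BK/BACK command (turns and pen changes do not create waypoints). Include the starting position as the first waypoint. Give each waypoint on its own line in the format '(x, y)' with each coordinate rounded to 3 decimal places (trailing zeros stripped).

Answer: (0, 0)
(-9, 0)
(8, 0)
(21, 0)
(3, 0)

Derivation:
Executing turtle program step by step:
Start: pos=(0,0), heading=0, pen down
RT 270: heading 0 -> 90
LT 270: heading 90 -> 0
BK 9: (0,0) -> (-9,0) [heading=0, draw]
FD 17: (-9,0) -> (8,0) [heading=0, draw]
RT 270: heading 0 -> 90
RT 90: heading 90 -> 0
FD 13: (8,0) -> (21,0) [heading=0, draw]
BK 18: (21,0) -> (3,0) [heading=0, draw]
Final: pos=(3,0), heading=0, 4 segment(s) drawn
Waypoints (5 total):
(0, 0)
(-9, 0)
(8, 0)
(21, 0)
(3, 0)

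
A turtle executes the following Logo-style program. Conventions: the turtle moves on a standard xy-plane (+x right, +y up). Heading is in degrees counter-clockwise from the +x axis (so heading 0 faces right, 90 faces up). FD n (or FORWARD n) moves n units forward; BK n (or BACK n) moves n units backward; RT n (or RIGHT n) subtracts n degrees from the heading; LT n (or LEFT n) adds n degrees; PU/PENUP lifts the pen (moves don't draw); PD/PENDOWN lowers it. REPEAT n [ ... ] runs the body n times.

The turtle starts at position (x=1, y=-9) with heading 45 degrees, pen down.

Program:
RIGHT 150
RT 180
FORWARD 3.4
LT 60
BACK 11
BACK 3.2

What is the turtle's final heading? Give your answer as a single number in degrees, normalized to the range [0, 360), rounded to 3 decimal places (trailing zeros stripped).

Answer: 135

Derivation:
Executing turtle program step by step:
Start: pos=(1,-9), heading=45, pen down
RT 150: heading 45 -> 255
RT 180: heading 255 -> 75
FD 3.4: (1,-9) -> (1.88,-5.716) [heading=75, draw]
LT 60: heading 75 -> 135
BK 11: (1.88,-5.716) -> (9.658,-13.494) [heading=135, draw]
BK 3.2: (9.658,-13.494) -> (11.921,-15.757) [heading=135, draw]
Final: pos=(11.921,-15.757), heading=135, 3 segment(s) drawn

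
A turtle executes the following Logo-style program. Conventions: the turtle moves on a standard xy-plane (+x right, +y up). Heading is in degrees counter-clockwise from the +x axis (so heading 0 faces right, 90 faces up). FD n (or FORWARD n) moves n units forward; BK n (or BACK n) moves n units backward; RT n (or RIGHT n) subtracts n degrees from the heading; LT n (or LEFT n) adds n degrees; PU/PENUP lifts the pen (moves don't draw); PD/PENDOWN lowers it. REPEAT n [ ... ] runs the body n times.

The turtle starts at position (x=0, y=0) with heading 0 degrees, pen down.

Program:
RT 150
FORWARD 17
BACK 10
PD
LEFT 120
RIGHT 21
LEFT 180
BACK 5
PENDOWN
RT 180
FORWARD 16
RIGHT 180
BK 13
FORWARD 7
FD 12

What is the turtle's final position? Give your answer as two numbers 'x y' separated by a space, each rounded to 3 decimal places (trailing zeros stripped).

Executing turtle program step by step:
Start: pos=(0,0), heading=0, pen down
RT 150: heading 0 -> 210
FD 17: (0,0) -> (-14.722,-8.5) [heading=210, draw]
BK 10: (-14.722,-8.5) -> (-6.062,-3.5) [heading=210, draw]
PD: pen down
LT 120: heading 210 -> 330
RT 21: heading 330 -> 309
LT 180: heading 309 -> 129
BK 5: (-6.062,-3.5) -> (-2.916,-7.386) [heading=129, draw]
PD: pen down
RT 180: heading 129 -> 309
FD 16: (-2.916,-7.386) -> (7.154,-19.82) [heading=309, draw]
RT 180: heading 309 -> 129
BK 13: (7.154,-19.82) -> (15.335,-29.923) [heading=129, draw]
FD 7: (15.335,-29.923) -> (10.929,-24.483) [heading=129, draw]
FD 12: (10.929,-24.483) -> (3.378,-15.157) [heading=129, draw]
Final: pos=(3.378,-15.157), heading=129, 7 segment(s) drawn

Answer: 3.378 -15.157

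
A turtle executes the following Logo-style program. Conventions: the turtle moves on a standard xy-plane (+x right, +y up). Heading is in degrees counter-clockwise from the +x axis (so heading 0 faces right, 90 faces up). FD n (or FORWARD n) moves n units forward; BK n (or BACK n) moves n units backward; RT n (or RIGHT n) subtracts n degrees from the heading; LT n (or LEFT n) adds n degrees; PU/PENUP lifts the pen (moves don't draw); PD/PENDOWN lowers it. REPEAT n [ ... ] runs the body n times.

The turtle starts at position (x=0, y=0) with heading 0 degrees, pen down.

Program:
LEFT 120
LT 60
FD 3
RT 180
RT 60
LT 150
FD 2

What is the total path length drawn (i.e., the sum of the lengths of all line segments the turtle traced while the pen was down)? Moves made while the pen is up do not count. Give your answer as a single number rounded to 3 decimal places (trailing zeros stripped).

Executing turtle program step by step:
Start: pos=(0,0), heading=0, pen down
LT 120: heading 0 -> 120
LT 60: heading 120 -> 180
FD 3: (0,0) -> (-3,0) [heading=180, draw]
RT 180: heading 180 -> 0
RT 60: heading 0 -> 300
LT 150: heading 300 -> 90
FD 2: (-3,0) -> (-3,2) [heading=90, draw]
Final: pos=(-3,2), heading=90, 2 segment(s) drawn

Segment lengths:
  seg 1: (0,0) -> (-3,0), length = 3
  seg 2: (-3,0) -> (-3,2), length = 2
Total = 5

Answer: 5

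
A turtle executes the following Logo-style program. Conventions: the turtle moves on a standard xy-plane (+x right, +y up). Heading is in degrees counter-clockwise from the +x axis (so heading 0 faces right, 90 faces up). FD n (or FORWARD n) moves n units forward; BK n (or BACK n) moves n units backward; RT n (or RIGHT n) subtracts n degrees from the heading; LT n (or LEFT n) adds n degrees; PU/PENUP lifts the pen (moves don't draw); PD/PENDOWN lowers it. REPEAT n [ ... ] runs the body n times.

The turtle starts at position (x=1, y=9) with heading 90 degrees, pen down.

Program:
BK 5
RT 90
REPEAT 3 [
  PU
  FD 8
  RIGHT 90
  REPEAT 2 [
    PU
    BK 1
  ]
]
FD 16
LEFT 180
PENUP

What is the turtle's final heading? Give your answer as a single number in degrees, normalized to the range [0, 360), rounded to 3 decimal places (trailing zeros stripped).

Executing turtle program step by step:
Start: pos=(1,9), heading=90, pen down
BK 5: (1,9) -> (1,4) [heading=90, draw]
RT 90: heading 90 -> 0
REPEAT 3 [
  -- iteration 1/3 --
  PU: pen up
  FD 8: (1,4) -> (9,4) [heading=0, move]
  RT 90: heading 0 -> 270
  REPEAT 2 [
    -- iteration 1/2 --
    PU: pen up
    BK 1: (9,4) -> (9,5) [heading=270, move]
    -- iteration 2/2 --
    PU: pen up
    BK 1: (9,5) -> (9,6) [heading=270, move]
  ]
  -- iteration 2/3 --
  PU: pen up
  FD 8: (9,6) -> (9,-2) [heading=270, move]
  RT 90: heading 270 -> 180
  REPEAT 2 [
    -- iteration 1/2 --
    PU: pen up
    BK 1: (9,-2) -> (10,-2) [heading=180, move]
    -- iteration 2/2 --
    PU: pen up
    BK 1: (10,-2) -> (11,-2) [heading=180, move]
  ]
  -- iteration 3/3 --
  PU: pen up
  FD 8: (11,-2) -> (3,-2) [heading=180, move]
  RT 90: heading 180 -> 90
  REPEAT 2 [
    -- iteration 1/2 --
    PU: pen up
    BK 1: (3,-2) -> (3,-3) [heading=90, move]
    -- iteration 2/2 --
    PU: pen up
    BK 1: (3,-3) -> (3,-4) [heading=90, move]
  ]
]
FD 16: (3,-4) -> (3,12) [heading=90, move]
LT 180: heading 90 -> 270
PU: pen up
Final: pos=(3,12), heading=270, 1 segment(s) drawn

Answer: 270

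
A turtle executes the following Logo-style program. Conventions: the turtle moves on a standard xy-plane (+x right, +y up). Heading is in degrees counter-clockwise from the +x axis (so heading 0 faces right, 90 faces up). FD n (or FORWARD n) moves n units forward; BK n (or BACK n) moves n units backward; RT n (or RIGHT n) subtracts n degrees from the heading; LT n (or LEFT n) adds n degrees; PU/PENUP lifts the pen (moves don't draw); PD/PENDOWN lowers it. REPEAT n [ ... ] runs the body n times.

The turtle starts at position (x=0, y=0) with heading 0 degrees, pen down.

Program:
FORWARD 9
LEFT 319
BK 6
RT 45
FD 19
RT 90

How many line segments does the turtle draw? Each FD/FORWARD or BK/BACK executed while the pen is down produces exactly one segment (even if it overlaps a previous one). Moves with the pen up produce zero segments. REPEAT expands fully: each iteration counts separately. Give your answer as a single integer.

Answer: 3

Derivation:
Executing turtle program step by step:
Start: pos=(0,0), heading=0, pen down
FD 9: (0,0) -> (9,0) [heading=0, draw]
LT 319: heading 0 -> 319
BK 6: (9,0) -> (4.472,3.936) [heading=319, draw]
RT 45: heading 319 -> 274
FD 19: (4.472,3.936) -> (5.797,-15.017) [heading=274, draw]
RT 90: heading 274 -> 184
Final: pos=(5.797,-15.017), heading=184, 3 segment(s) drawn
Segments drawn: 3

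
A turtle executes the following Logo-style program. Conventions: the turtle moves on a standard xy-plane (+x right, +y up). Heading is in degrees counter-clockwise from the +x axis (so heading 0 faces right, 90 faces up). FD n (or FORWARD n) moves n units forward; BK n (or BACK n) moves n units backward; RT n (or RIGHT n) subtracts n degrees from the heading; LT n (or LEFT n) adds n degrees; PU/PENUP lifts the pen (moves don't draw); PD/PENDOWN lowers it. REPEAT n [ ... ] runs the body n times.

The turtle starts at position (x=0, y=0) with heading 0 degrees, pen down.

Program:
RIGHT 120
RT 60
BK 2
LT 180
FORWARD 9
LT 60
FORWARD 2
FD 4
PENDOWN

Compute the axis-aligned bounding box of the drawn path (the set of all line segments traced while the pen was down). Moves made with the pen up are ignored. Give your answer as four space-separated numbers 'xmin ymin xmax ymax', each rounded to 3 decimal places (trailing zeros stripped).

Answer: 0 0 14 5.196

Derivation:
Executing turtle program step by step:
Start: pos=(0,0), heading=0, pen down
RT 120: heading 0 -> 240
RT 60: heading 240 -> 180
BK 2: (0,0) -> (2,0) [heading=180, draw]
LT 180: heading 180 -> 0
FD 9: (2,0) -> (11,0) [heading=0, draw]
LT 60: heading 0 -> 60
FD 2: (11,0) -> (12,1.732) [heading=60, draw]
FD 4: (12,1.732) -> (14,5.196) [heading=60, draw]
PD: pen down
Final: pos=(14,5.196), heading=60, 4 segment(s) drawn

Segment endpoints: x in {0, 2, 11, 12, 14}, y in {0, 0, 1.732, 5.196}
xmin=0, ymin=0, xmax=14, ymax=5.196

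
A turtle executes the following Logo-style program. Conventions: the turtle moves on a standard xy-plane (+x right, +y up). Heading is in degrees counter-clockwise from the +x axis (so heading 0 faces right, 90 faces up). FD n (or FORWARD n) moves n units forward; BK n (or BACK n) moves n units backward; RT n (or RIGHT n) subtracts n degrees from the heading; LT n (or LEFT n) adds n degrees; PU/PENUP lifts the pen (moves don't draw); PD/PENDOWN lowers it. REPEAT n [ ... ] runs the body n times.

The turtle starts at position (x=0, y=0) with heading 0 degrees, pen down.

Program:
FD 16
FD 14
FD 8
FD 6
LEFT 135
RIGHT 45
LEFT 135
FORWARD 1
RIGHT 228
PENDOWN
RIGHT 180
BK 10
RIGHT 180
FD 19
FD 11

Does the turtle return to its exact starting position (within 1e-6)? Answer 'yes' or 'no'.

Answer: no

Derivation:
Executing turtle program step by step:
Start: pos=(0,0), heading=0, pen down
FD 16: (0,0) -> (16,0) [heading=0, draw]
FD 14: (16,0) -> (30,0) [heading=0, draw]
FD 8: (30,0) -> (38,0) [heading=0, draw]
FD 6: (38,0) -> (44,0) [heading=0, draw]
LT 135: heading 0 -> 135
RT 45: heading 135 -> 90
LT 135: heading 90 -> 225
FD 1: (44,0) -> (43.293,-0.707) [heading=225, draw]
RT 228: heading 225 -> 357
PD: pen down
RT 180: heading 357 -> 177
BK 10: (43.293,-0.707) -> (53.279,-1.23) [heading=177, draw]
RT 180: heading 177 -> 357
FD 19: (53.279,-1.23) -> (72.253,-2.225) [heading=357, draw]
FD 11: (72.253,-2.225) -> (83.238,-2.801) [heading=357, draw]
Final: pos=(83.238,-2.801), heading=357, 8 segment(s) drawn

Start position: (0, 0)
Final position: (83.238, -2.801)
Distance = 83.285; >= 1e-6 -> NOT closed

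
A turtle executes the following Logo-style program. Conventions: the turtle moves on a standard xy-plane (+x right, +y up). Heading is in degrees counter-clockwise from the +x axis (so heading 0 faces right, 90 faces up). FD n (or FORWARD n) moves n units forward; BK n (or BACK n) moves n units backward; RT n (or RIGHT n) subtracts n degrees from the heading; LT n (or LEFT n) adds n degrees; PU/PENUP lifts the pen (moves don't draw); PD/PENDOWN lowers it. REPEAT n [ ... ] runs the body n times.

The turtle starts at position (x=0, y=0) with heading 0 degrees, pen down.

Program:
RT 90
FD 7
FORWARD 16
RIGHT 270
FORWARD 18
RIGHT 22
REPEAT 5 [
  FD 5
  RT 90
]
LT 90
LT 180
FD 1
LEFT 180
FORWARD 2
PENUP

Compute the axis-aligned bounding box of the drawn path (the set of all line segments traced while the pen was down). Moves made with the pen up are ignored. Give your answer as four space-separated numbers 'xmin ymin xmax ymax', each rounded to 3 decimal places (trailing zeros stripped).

Answer: 0 -29.509 23.563 0

Derivation:
Executing turtle program step by step:
Start: pos=(0,0), heading=0, pen down
RT 90: heading 0 -> 270
FD 7: (0,0) -> (0,-7) [heading=270, draw]
FD 16: (0,-7) -> (0,-23) [heading=270, draw]
RT 270: heading 270 -> 0
FD 18: (0,-23) -> (18,-23) [heading=0, draw]
RT 22: heading 0 -> 338
REPEAT 5 [
  -- iteration 1/5 --
  FD 5: (18,-23) -> (22.636,-24.873) [heading=338, draw]
  RT 90: heading 338 -> 248
  -- iteration 2/5 --
  FD 5: (22.636,-24.873) -> (20.763,-29.509) [heading=248, draw]
  RT 90: heading 248 -> 158
  -- iteration 3/5 --
  FD 5: (20.763,-29.509) -> (16.127,-27.636) [heading=158, draw]
  RT 90: heading 158 -> 68
  -- iteration 4/5 --
  FD 5: (16.127,-27.636) -> (18,-23) [heading=68, draw]
  RT 90: heading 68 -> 338
  -- iteration 5/5 --
  FD 5: (18,-23) -> (22.636,-24.873) [heading=338, draw]
  RT 90: heading 338 -> 248
]
LT 90: heading 248 -> 338
LT 180: heading 338 -> 158
FD 1: (22.636,-24.873) -> (21.709,-24.498) [heading=158, draw]
LT 180: heading 158 -> 338
FD 2: (21.709,-24.498) -> (23.563,-25.248) [heading=338, draw]
PU: pen up
Final: pos=(23.563,-25.248), heading=338, 10 segment(s) drawn

Segment endpoints: x in {0, 0, 0, 16.127, 18, 18, 20.763, 21.709, 22.636, 23.563}, y in {-29.509, -27.636, -25.248, -24.873, -24.498, -23, -23, -23, -7, 0}
xmin=0, ymin=-29.509, xmax=23.563, ymax=0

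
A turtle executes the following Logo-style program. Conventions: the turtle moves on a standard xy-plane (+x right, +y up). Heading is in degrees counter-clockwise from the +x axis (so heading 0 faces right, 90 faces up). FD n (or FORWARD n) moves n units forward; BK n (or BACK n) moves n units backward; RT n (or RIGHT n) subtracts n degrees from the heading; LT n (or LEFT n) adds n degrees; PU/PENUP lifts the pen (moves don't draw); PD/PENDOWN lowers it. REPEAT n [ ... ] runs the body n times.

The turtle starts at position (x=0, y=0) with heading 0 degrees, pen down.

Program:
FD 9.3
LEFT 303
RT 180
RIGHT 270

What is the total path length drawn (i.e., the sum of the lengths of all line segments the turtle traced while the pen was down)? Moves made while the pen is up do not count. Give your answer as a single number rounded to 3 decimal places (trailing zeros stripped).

Answer: 9.3

Derivation:
Executing turtle program step by step:
Start: pos=(0,0), heading=0, pen down
FD 9.3: (0,0) -> (9.3,0) [heading=0, draw]
LT 303: heading 0 -> 303
RT 180: heading 303 -> 123
RT 270: heading 123 -> 213
Final: pos=(9.3,0), heading=213, 1 segment(s) drawn

Segment lengths:
  seg 1: (0,0) -> (9.3,0), length = 9.3
Total = 9.3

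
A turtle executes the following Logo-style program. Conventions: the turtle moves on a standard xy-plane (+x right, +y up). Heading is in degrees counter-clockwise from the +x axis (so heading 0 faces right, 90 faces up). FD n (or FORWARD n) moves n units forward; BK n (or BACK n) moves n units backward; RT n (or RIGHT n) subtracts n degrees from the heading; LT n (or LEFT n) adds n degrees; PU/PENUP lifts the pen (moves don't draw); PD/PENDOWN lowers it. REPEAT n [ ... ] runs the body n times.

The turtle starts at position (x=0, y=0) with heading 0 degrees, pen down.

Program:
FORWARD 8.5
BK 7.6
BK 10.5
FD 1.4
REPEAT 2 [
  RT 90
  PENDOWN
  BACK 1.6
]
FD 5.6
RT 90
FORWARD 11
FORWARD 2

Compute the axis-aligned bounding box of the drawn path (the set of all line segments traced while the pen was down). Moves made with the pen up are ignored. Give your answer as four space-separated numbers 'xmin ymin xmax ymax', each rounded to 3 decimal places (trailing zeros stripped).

Executing turtle program step by step:
Start: pos=(0,0), heading=0, pen down
FD 8.5: (0,0) -> (8.5,0) [heading=0, draw]
BK 7.6: (8.5,0) -> (0.9,0) [heading=0, draw]
BK 10.5: (0.9,0) -> (-9.6,0) [heading=0, draw]
FD 1.4: (-9.6,0) -> (-8.2,0) [heading=0, draw]
REPEAT 2 [
  -- iteration 1/2 --
  RT 90: heading 0 -> 270
  PD: pen down
  BK 1.6: (-8.2,0) -> (-8.2,1.6) [heading=270, draw]
  -- iteration 2/2 --
  RT 90: heading 270 -> 180
  PD: pen down
  BK 1.6: (-8.2,1.6) -> (-6.6,1.6) [heading=180, draw]
]
FD 5.6: (-6.6,1.6) -> (-12.2,1.6) [heading=180, draw]
RT 90: heading 180 -> 90
FD 11: (-12.2,1.6) -> (-12.2,12.6) [heading=90, draw]
FD 2: (-12.2,12.6) -> (-12.2,14.6) [heading=90, draw]
Final: pos=(-12.2,14.6), heading=90, 9 segment(s) drawn

Segment endpoints: x in {-12.2, -12.2, -9.6, -8.2, -6.6, 0, 0.9, 8.5}, y in {0, 1.6, 1.6, 1.6, 12.6, 14.6}
xmin=-12.2, ymin=0, xmax=8.5, ymax=14.6

Answer: -12.2 0 8.5 14.6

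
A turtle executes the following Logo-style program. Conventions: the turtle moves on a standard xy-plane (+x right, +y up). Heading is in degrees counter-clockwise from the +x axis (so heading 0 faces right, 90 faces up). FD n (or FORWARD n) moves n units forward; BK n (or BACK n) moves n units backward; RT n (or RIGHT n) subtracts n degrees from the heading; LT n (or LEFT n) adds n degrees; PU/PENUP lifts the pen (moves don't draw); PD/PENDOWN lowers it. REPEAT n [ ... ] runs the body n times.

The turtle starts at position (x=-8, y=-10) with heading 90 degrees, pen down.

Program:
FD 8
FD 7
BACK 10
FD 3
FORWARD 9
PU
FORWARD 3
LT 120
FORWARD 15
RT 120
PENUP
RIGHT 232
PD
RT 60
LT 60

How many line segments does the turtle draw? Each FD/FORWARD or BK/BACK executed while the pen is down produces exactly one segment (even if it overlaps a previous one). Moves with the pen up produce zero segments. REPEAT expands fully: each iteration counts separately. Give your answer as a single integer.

Executing turtle program step by step:
Start: pos=(-8,-10), heading=90, pen down
FD 8: (-8,-10) -> (-8,-2) [heading=90, draw]
FD 7: (-8,-2) -> (-8,5) [heading=90, draw]
BK 10: (-8,5) -> (-8,-5) [heading=90, draw]
FD 3: (-8,-5) -> (-8,-2) [heading=90, draw]
FD 9: (-8,-2) -> (-8,7) [heading=90, draw]
PU: pen up
FD 3: (-8,7) -> (-8,10) [heading=90, move]
LT 120: heading 90 -> 210
FD 15: (-8,10) -> (-20.99,2.5) [heading=210, move]
RT 120: heading 210 -> 90
PU: pen up
RT 232: heading 90 -> 218
PD: pen down
RT 60: heading 218 -> 158
LT 60: heading 158 -> 218
Final: pos=(-20.99,2.5), heading=218, 5 segment(s) drawn
Segments drawn: 5

Answer: 5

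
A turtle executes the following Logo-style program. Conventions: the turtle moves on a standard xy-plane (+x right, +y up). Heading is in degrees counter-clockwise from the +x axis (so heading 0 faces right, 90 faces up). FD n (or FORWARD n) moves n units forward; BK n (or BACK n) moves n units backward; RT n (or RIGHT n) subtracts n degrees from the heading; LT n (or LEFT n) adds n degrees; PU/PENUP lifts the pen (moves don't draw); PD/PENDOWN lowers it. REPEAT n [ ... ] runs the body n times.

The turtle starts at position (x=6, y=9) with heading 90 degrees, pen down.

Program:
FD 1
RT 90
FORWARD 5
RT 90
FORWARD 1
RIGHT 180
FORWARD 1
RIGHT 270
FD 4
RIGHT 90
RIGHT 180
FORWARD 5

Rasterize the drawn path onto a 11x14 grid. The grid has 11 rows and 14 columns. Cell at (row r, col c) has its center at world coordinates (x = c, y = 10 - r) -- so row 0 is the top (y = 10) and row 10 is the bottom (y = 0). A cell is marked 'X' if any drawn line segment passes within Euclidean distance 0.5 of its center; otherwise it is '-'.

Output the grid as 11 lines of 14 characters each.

Answer: ------XXXXXX--
------XX---X--
-------X------
-------X------
-------X------
-------X------
--------------
--------------
--------------
--------------
--------------

Derivation:
Segment 0: (6,9) -> (6,10)
Segment 1: (6,10) -> (11,10)
Segment 2: (11,10) -> (11,9)
Segment 3: (11,9) -> (11,10)
Segment 4: (11,10) -> (7,10)
Segment 5: (7,10) -> (7,5)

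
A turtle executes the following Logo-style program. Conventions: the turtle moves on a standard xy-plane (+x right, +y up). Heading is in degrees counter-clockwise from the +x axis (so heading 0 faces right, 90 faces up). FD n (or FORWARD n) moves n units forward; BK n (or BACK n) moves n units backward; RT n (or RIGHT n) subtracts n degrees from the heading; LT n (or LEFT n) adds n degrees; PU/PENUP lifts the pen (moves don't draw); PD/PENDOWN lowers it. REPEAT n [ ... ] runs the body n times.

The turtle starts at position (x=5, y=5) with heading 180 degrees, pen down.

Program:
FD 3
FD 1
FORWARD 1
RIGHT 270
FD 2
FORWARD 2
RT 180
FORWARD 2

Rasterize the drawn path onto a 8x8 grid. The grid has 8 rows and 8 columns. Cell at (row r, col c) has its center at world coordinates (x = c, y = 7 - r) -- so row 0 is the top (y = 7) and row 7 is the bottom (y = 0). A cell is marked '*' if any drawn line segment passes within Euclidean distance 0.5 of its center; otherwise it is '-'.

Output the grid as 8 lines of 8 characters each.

Answer: --------
--------
******--
*-------
*-------
*-------
*-------
--------

Derivation:
Segment 0: (5,5) -> (2,5)
Segment 1: (2,5) -> (1,5)
Segment 2: (1,5) -> (0,5)
Segment 3: (0,5) -> (0,3)
Segment 4: (0,3) -> (0,1)
Segment 5: (0,1) -> (-0,3)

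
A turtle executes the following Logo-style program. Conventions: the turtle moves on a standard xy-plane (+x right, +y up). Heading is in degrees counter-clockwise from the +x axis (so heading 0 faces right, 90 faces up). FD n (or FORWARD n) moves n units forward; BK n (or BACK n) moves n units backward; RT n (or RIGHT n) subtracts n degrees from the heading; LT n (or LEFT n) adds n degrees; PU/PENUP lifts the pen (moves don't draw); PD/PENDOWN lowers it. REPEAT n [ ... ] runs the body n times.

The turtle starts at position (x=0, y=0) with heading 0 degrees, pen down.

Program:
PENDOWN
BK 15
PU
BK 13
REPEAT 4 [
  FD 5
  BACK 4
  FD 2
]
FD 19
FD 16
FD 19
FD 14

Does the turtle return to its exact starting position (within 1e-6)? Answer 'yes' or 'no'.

Executing turtle program step by step:
Start: pos=(0,0), heading=0, pen down
PD: pen down
BK 15: (0,0) -> (-15,0) [heading=0, draw]
PU: pen up
BK 13: (-15,0) -> (-28,0) [heading=0, move]
REPEAT 4 [
  -- iteration 1/4 --
  FD 5: (-28,0) -> (-23,0) [heading=0, move]
  BK 4: (-23,0) -> (-27,0) [heading=0, move]
  FD 2: (-27,0) -> (-25,0) [heading=0, move]
  -- iteration 2/4 --
  FD 5: (-25,0) -> (-20,0) [heading=0, move]
  BK 4: (-20,0) -> (-24,0) [heading=0, move]
  FD 2: (-24,0) -> (-22,0) [heading=0, move]
  -- iteration 3/4 --
  FD 5: (-22,0) -> (-17,0) [heading=0, move]
  BK 4: (-17,0) -> (-21,0) [heading=0, move]
  FD 2: (-21,0) -> (-19,0) [heading=0, move]
  -- iteration 4/4 --
  FD 5: (-19,0) -> (-14,0) [heading=0, move]
  BK 4: (-14,0) -> (-18,0) [heading=0, move]
  FD 2: (-18,0) -> (-16,0) [heading=0, move]
]
FD 19: (-16,0) -> (3,0) [heading=0, move]
FD 16: (3,0) -> (19,0) [heading=0, move]
FD 19: (19,0) -> (38,0) [heading=0, move]
FD 14: (38,0) -> (52,0) [heading=0, move]
Final: pos=(52,0), heading=0, 1 segment(s) drawn

Start position: (0, 0)
Final position: (52, 0)
Distance = 52; >= 1e-6 -> NOT closed

Answer: no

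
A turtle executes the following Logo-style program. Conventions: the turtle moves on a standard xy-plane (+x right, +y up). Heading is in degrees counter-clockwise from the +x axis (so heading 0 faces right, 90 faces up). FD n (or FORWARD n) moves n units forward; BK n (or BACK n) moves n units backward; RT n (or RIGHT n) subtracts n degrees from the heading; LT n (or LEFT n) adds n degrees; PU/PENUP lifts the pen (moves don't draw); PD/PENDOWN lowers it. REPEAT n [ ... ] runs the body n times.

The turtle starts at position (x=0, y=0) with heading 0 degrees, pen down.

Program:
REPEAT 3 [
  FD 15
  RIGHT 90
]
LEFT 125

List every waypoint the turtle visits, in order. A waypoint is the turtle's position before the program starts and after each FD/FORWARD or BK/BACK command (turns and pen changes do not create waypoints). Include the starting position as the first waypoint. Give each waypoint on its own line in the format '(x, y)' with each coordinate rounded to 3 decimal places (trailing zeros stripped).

Answer: (0, 0)
(15, 0)
(15, -15)
(0, -15)

Derivation:
Executing turtle program step by step:
Start: pos=(0,0), heading=0, pen down
REPEAT 3 [
  -- iteration 1/3 --
  FD 15: (0,0) -> (15,0) [heading=0, draw]
  RT 90: heading 0 -> 270
  -- iteration 2/3 --
  FD 15: (15,0) -> (15,-15) [heading=270, draw]
  RT 90: heading 270 -> 180
  -- iteration 3/3 --
  FD 15: (15,-15) -> (0,-15) [heading=180, draw]
  RT 90: heading 180 -> 90
]
LT 125: heading 90 -> 215
Final: pos=(0,-15), heading=215, 3 segment(s) drawn
Waypoints (4 total):
(0, 0)
(15, 0)
(15, -15)
(0, -15)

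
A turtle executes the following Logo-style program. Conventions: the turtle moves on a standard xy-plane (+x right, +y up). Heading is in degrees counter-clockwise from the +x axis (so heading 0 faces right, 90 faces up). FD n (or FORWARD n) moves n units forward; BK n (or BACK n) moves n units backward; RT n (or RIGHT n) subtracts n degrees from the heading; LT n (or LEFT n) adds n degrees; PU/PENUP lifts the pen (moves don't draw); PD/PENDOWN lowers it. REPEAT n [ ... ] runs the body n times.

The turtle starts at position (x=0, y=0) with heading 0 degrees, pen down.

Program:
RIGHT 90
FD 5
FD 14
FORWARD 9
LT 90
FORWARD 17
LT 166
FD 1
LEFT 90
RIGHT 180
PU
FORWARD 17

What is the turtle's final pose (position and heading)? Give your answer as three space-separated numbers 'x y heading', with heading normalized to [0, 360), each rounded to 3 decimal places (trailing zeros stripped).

Answer: 20.142 -11.263 76

Derivation:
Executing turtle program step by step:
Start: pos=(0,0), heading=0, pen down
RT 90: heading 0 -> 270
FD 5: (0,0) -> (0,-5) [heading=270, draw]
FD 14: (0,-5) -> (0,-19) [heading=270, draw]
FD 9: (0,-19) -> (0,-28) [heading=270, draw]
LT 90: heading 270 -> 0
FD 17: (0,-28) -> (17,-28) [heading=0, draw]
LT 166: heading 0 -> 166
FD 1: (17,-28) -> (16.03,-27.758) [heading=166, draw]
LT 90: heading 166 -> 256
RT 180: heading 256 -> 76
PU: pen up
FD 17: (16.03,-27.758) -> (20.142,-11.263) [heading=76, move]
Final: pos=(20.142,-11.263), heading=76, 5 segment(s) drawn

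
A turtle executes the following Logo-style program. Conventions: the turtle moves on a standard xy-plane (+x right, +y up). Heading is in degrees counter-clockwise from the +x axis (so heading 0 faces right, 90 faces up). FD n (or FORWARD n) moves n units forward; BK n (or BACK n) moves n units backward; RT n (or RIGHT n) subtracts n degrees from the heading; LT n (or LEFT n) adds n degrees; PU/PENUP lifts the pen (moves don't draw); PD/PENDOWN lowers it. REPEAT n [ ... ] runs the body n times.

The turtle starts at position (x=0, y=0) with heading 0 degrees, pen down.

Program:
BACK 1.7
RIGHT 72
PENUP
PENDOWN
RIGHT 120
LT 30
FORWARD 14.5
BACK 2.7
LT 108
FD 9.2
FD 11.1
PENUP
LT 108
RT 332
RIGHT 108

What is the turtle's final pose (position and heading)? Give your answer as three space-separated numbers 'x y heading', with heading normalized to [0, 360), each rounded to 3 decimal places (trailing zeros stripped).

Answer: -0.99 -20.069 334

Derivation:
Executing turtle program step by step:
Start: pos=(0,0), heading=0, pen down
BK 1.7: (0,0) -> (-1.7,0) [heading=0, draw]
RT 72: heading 0 -> 288
PU: pen up
PD: pen down
RT 120: heading 288 -> 168
LT 30: heading 168 -> 198
FD 14.5: (-1.7,0) -> (-15.49,-4.481) [heading=198, draw]
BK 2.7: (-15.49,-4.481) -> (-12.922,-3.646) [heading=198, draw]
LT 108: heading 198 -> 306
FD 9.2: (-12.922,-3.646) -> (-7.515,-11.089) [heading=306, draw]
FD 11.1: (-7.515,-11.089) -> (-0.99,-20.069) [heading=306, draw]
PU: pen up
LT 108: heading 306 -> 54
RT 332: heading 54 -> 82
RT 108: heading 82 -> 334
Final: pos=(-0.99,-20.069), heading=334, 5 segment(s) drawn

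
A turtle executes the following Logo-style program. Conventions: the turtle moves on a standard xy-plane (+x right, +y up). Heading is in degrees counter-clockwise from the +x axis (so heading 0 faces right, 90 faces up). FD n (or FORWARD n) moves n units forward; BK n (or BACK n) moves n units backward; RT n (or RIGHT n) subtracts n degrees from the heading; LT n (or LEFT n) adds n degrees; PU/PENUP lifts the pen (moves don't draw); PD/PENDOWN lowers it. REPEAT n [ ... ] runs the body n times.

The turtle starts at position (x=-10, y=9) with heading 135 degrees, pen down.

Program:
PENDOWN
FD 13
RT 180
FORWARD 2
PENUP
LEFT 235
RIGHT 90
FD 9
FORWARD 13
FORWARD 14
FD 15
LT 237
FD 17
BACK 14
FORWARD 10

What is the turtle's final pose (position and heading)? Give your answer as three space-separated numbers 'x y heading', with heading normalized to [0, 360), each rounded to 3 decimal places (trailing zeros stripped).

Executing turtle program step by step:
Start: pos=(-10,9), heading=135, pen down
PD: pen down
FD 13: (-10,9) -> (-19.192,18.192) [heading=135, draw]
RT 180: heading 135 -> 315
FD 2: (-19.192,18.192) -> (-17.778,16.778) [heading=315, draw]
PU: pen up
LT 235: heading 315 -> 190
RT 90: heading 190 -> 100
FD 9: (-17.778,16.778) -> (-19.341,25.641) [heading=100, move]
FD 13: (-19.341,25.641) -> (-21.598,38.444) [heading=100, move]
FD 14: (-21.598,38.444) -> (-24.03,52.231) [heading=100, move]
FD 15: (-24.03,52.231) -> (-26.634,67.003) [heading=100, move]
LT 237: heading 100 -> 337
FD 17: (-26.634,67.003) -> (-10.986,60.361) [heading=337, move]
BK 14: (-10.986,60.361) -> (-23.873,65.831) [heading=337, move]
FD 10: (-23.873,65.831) -> (-14.668,61.924) [heading=337, move]
Final: pos=(-14.668,61.924), heading=337, 2 segment(s) drawn

Answer: -14.668 61.924 337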